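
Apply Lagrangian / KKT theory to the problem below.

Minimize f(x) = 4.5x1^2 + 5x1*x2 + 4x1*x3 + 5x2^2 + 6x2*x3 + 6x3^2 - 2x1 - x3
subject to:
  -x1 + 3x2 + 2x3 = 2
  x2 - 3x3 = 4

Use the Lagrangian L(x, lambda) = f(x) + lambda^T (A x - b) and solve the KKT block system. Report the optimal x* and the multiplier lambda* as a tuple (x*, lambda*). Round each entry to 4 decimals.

Form the Lagrangian:
  L(x, lambda) = (1/2) x^T Q x + c^T x + lambda^T (A x - b)
Stationarity (grad_x L = 0): Q x + c + A^T lambda = 0.
Primal feasibility: A x = b.

This gives the KKT block system:
  [ Q   A^T ] [ x     ]   [-c ]
  [ A    0  ] [ lambda ] = [ b ]

Solving the linear system:
  x*      = (-0.1708, 1.2261, -0.9246)
  lambda* = (-1.1052, -2.5441)
  f(x*)   = 6.8264

x* = (-0.1708, 1.2261, -0.9246), lambda* = (-1.1052, -2.5441)


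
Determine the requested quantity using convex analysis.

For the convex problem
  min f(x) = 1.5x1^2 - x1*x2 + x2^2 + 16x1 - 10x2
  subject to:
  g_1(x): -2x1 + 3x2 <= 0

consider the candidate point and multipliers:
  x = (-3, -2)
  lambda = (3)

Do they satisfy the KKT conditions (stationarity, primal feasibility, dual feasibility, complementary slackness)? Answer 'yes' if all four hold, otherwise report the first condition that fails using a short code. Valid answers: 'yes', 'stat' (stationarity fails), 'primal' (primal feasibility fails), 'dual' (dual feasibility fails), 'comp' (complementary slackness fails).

Gradient of f: grad f(x) = Q x + c = (9, -11)
Constraint values g_i(x) = a_i^T x - b_i:
  g_1((-3, -2)) = 0
Stationarity residual: grad f(x) + sum_i lambda_i a_i = (3, -2)
  -> stationarity FAILS
Primal feasibility (all g_i <= 0): OK
Dual feasibility (all lambda_i >= 0): OK
Complementary slackness (lambda_i * g_i(x) = 0 for all i): OK

Verdict: the first failing condition is stationarity -> stat.

stat


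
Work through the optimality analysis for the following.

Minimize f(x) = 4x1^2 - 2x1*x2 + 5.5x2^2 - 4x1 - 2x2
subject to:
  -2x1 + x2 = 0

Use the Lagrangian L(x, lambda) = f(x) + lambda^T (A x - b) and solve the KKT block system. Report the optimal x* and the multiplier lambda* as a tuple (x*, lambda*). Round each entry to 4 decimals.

Form the Lagrangian:
  L(x, lambda) = (1/2) x^T Q x + c^T x + lambda^T (A x - b)
Stationarity (grad_x L = 0): Q x + c + A^T lambda = 0.
Primal feasibility: A x = b.

This gives the KKT block system:
  [ Q   A^T ] [ x     ]   [-c ]
  [ A    0  ] [ lambda ] = [ b ]

Solving the linear system:
  x*      = (0.1818, 0.3636)
  lambda* = (-1.6364)
  f(x*)   = -0.7273

x* = (0.1818, 0.3636), lambda* = (-1.6364)


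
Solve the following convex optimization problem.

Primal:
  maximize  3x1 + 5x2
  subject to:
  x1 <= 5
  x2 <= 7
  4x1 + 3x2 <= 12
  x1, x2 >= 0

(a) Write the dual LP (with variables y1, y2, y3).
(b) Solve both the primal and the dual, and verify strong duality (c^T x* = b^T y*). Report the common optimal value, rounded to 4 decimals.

The standard primal-dual pair for 'max c^T x s.t. A x <= b, x >= 0' is:
  Dual:  min b^T y  s.t.  A^T y >= c,  y >= 0.

So the dual LP is:
  minimize  5y1 + 7y2 + 12y3
  subject to:
    y1 + 4y3 >= 3
    y2 + 3y3 >= 5
    y1, y2, y3 >= 0

Solving the primal: x* = (0, 4).
  primal value c^T x* = 20.
Solving the dual: y* = (0, 0, 1.6667).
  dual value b^T y* = 20.
Strong duality: c^T x* = b^T y*. Confirmed.

20


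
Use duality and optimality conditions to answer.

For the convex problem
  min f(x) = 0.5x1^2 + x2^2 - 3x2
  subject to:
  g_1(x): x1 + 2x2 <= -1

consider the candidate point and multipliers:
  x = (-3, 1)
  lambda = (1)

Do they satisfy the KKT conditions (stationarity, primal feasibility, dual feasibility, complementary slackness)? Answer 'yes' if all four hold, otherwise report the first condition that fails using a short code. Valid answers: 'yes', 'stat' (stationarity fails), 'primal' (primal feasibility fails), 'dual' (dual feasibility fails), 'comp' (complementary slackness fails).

Gradient of f: grad f(x) = Q x + c = (-3, -1)
Constraint values g_i(x) = a_i^T x - b_i:
  g_1((-3, 1)) = 0
Stationarity residual: grad f(x) + sum_i lambda_i a_i = (-2, 1)
  -> stationarity FAILS
Primal feasibility (all g_i <= 0): OK
Dual feasibility (all lambda_i >= 0): OK
Complementary slackness (lambda_i * g_i(x) = 0 for all i): OK

Verdict: the first failing condition is stationarity -> stat.

stat


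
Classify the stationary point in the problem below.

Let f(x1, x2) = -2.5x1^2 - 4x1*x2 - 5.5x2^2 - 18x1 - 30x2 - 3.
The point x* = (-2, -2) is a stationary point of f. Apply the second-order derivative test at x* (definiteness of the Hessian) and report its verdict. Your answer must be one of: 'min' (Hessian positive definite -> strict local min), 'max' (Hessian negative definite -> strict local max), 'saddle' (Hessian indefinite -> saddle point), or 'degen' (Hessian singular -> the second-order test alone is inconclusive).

Compute the Hessian H = grad^2 f:
  H = [[-5, -4], [-4, -11]]
Verify stationarity: grad f(x*) = H x* + g = (0, 0).
Eigenvalues of H: -13, -3.
Both eigenvalues < 0, so H is negative definite -> x* is a strict local max.

max


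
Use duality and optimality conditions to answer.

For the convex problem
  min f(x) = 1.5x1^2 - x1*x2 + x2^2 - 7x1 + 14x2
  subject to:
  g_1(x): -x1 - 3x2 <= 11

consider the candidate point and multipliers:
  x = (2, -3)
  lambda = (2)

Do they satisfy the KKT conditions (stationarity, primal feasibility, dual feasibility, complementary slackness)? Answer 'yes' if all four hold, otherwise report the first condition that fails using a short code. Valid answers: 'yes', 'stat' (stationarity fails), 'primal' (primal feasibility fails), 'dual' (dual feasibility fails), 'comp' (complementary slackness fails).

Gradient of f: grad f(x) = Q x + c = (2, 6)
Constraint values g_i(x) = a_i^T x - b_i:
  g_1((2, -3)) = -4
Stationarity residual: grad f(x) + sum_i lambda_i a_i = (0, 0)
  -> stationarity OK
Primal feasibility (all g_i <= 0): OK
Dual feasibility (all lambda_i >= 0): OK
Complementary slackness (lambda_i * g_i(x) = 0 for all i): FAILS

Verdict: the first failing condition is complementary_slackness -> comp.

comp


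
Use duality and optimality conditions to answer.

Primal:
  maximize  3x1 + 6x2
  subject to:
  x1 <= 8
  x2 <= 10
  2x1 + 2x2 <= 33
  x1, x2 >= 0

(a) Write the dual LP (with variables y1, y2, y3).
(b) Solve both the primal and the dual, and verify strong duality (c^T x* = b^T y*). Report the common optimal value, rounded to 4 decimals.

The standard primal-dual pair for 'max c^T x s.t. A x <= b, x >= 0' is:
  Dual:  min b^T y  s.t.  A^T y >= c,  y >= 0.

So the dual LP is:
  minimize  8y1 + 10y2 + 33y3
  subject to:
    y1 + 2y3 >= 3
    y2 + 2y3 >= 6
    y1, y2, y3 >= 0

Solving the primal: x* = (6.5, 10).
  primal value c^T x* = 79.5.
Solving the dual: y* = (0, 3, 1.5).
  dual value b^T y* = 79.5.
Strong duality: c^T x* = b^T y*. Confirmed.

79.5


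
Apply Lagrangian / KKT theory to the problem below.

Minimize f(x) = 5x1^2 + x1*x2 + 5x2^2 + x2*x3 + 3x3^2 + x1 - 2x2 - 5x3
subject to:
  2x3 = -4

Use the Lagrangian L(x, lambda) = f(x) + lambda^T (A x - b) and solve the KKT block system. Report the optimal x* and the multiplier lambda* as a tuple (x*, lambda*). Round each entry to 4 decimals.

Form the Lagrangian:
  L(x, lambda) = (1/2) x^T Q x + c^T x + lambda^T (A x - b)
Stationarity (grad_x L = 0): Q x + c + A^T lambda = 0.
Primal feasibility: A x = b.

This gives the KKT block system:
  [ Q   A^T ] [ x     ]   [-c ]
  [ A    0  ] [ lambda ] = [ b ]

Solving the linear system:
  x*      = (-0.1414, 0.4141, -2)
  lambda* = (8.2929)
  f(x*)   = 21.101

x* = (-0.1414, 0.4141, -2), lambda* = (8.2929)


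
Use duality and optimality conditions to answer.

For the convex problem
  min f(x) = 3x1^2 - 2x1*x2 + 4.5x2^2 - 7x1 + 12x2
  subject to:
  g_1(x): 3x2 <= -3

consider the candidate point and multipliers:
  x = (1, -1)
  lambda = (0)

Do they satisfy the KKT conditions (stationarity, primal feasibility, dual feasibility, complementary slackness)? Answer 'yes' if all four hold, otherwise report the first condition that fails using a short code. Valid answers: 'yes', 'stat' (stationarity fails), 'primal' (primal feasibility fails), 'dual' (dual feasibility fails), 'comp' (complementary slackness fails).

Gradient of f: grad f(x) = Q x + c = (1, 1)
Constraint values g_i(x) = a_i^T x - b_i:
  g_1((1, -1)) = 0
Stationarity residual: grad f(x) + sum_i lambda_i a_i = (1, 1)
  -> stationarity FAILS
Primal feasibility (all g_i <= 0): OK
Dual feasibility (all lambda_i >= 0): OK
Complementary slackness (lambda_i * g_i(x) = 0 for all i): OK

Verdict: the first failing condition is stationarity -> stat.

stat


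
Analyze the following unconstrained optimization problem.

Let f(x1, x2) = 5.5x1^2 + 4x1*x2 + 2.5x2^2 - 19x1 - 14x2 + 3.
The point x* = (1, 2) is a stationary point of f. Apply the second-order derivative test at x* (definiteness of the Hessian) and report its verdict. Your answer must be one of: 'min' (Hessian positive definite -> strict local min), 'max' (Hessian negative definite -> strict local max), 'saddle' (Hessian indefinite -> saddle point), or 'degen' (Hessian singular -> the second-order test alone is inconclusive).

Compute the Hessian H = grad^2 f:
  H = [[11, 4], [4, 5]]
Verify stationarity: grad f(x*) = H x* + g = (0, 0).
Eigenvalues of H: 3, 13.
Both eigenvalues > 0, so H is positive definite -> x* is a strict local min.

min


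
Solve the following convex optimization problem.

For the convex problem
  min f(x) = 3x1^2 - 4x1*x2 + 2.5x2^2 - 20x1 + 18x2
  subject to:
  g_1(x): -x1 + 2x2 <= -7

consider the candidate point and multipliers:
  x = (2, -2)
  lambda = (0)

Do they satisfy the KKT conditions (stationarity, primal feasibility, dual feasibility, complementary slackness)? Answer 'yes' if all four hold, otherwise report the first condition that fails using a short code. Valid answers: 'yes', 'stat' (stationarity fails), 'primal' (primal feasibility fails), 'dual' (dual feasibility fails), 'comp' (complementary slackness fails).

Gradient of f: grad f(x) = Q x + c = (0, 0)
Constraint values g_i(x) = a_i^T x - b_i:
  g_1((2, -2)) = 1
Stationarity residual: grad f(x) + sum_i lambda_i a_i = (0, 0)
  -> stationarity OK
Primal feasibility (all g_i <= 0): FAILS
Dual feasibility (all lambda_i >= 0): OK
Complementary slackness (lambda_i * g_i(x) = 0 for all i): OK

Verdict: the first failing condition is primal_feasibility -> primal.

primal


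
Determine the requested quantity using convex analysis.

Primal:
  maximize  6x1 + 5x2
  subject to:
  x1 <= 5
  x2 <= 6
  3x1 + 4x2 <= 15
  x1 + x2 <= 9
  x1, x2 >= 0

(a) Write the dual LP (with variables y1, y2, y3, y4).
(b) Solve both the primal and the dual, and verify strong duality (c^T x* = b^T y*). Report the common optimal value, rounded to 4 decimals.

The standard primal-dual pair for 'max c^T x s.t. A x <= b, x >= 0' is:
  Dual:  min b^T y  s.t.  A^T y >= c,  y >= 0.

So the dual LP is:
  minimize  5y1 + 6y2 + 15y3 + 9y4
  subject to:
    y1 + 3y3 + y4 >= 6
    y2 + 4y3 + y4 >= 5
    y1, y2, y3, y4 >= 0

Solving the primal: x* = (5, 0).
  primal value c^T x* = 30.
Solving the dual: y* = (2.25, 0, 1.25, 0).
  dual value b^T y* = 30.
Strong duality: c^T x* = b^T y*. Confirmed.

30


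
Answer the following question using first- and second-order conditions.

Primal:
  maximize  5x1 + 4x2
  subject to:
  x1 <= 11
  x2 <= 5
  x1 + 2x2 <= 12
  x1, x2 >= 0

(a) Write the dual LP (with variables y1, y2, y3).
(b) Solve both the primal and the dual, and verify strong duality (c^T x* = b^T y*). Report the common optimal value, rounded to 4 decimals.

The standard primal-dual pair for 'max c^T x s.t. A x <= b, x >= 0' is:
  Dual:  min b^T y  s.t.  A^T y >= c,  y >= 0.

So the dual LP is:
  minimize  11y1 + 5y2 + 12y3
  subject to:
    y1 + y3 >= 5
    y2 + 2y3 >= 4
    y1, y2, y3 >= 0

Solving the primal: x* = (11, 0.5).
  primal value c^T x* = 57.
Solving the dual: y* = (3, 0, 2).
  dual value b^T y* = 57.
Strong duality: c^T x* = b^T y*. Confirmed.

57


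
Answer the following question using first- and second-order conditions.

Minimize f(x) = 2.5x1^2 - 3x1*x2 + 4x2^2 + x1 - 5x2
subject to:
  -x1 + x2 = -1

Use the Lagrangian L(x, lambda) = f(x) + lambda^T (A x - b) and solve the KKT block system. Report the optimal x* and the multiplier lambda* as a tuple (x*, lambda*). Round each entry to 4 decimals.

Form the Lagrangian:
  L(x, lambda) = (1/2) x^T Q x + c^T x + lambda^T (A x - b)
Stationarity (grad_x L = 0): Q x + c + A^T lambda = 0.
Primal feasibility: A x = b.

This gives the KKT block system:
  [ Q   A^T ] [ x     ]   [-c ]
  [ A    0  ] [ lambda ] = [ b ]

Solving the linear system:
  x*      = (1.2857, 0.2857)
  lambda* = (6.5714)
  f(x*)   = 3.2143

x* = (1.2857, 0.2857), lambda* = (6.5714)


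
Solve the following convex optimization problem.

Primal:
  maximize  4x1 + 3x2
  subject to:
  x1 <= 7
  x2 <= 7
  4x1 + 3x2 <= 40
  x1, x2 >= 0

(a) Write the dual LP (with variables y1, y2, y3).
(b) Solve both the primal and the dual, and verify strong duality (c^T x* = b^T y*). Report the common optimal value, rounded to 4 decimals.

The standard primal-dual pair for 'max c^T x s.t. A x <= b, x >= 0' is:
  Dual:  min b^T y  s.t.  A^T y >= c,  y >= 0.

So the dual LP is:
  minimize  7y1 + 7y2 + 40y3
  subject to:
    y1 + 4y3 >= 4
    y2 + 3y3 >= 3
    y1, y2, y3 >= 0

Solving the primal: x* = (4.75, 7).
  primal value c^T x* = 40.
Solving the dual: y* = (0, 0, 1).
  dual value b^T y* = 40.
Strong duality: c^T x* = b^T y*. Confirmed.

40


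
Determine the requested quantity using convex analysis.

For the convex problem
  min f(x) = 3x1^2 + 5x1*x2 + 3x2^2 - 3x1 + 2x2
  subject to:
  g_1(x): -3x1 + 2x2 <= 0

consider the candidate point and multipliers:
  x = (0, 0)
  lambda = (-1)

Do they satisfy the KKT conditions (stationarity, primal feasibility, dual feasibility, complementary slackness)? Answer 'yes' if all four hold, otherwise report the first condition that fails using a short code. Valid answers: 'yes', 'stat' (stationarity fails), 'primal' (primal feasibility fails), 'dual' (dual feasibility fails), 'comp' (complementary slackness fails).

Gradient of f: grad f(x) = Q x + c = (-3, 2)
Constraint values g_i(x) = a_i^T x - b_i:
  g_1((0, 0)) = 0
Stationarity residual: grad f(x) + sum_i lambda_i a_i = (0, 0)
  -> stationarity OK
Primal feasibility (all g_i <= 0): OK
Dual feasibility (all lambda_i >= 0): FAILS
Complementary slackness (lambda_i * g_i(x) = 0 for all i): OK

Verdict: the first failing condition is dual_feasibility -> dual.

dual


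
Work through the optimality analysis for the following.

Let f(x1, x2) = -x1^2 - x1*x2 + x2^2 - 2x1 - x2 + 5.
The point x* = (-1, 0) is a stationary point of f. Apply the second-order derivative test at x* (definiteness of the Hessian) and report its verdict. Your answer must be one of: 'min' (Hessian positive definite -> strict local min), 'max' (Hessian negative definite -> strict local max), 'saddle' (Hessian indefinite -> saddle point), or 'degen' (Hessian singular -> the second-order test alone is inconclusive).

Compute the Hessian H = grad^2 f:
  H = [[-2, -1], [-1, 2]]
Verify stationarity: grad f(x*) = H x* + g = (0, 0).
Eigenvalues of H: -2.2361, 2.2361.
Eigenvalues have mixed signs, so H is indefinite -> x* is a saddle point.

saddle


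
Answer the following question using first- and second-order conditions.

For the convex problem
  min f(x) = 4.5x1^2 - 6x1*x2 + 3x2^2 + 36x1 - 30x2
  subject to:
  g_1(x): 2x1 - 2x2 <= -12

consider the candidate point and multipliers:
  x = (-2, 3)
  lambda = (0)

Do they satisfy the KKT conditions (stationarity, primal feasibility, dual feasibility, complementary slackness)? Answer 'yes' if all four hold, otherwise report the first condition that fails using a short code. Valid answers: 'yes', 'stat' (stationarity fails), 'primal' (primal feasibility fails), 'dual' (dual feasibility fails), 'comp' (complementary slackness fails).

Gradient of f: grad f(x) = Q x + c = (0, 0)
Constraint values g_i(x) = a_i^T x - b_i:
  g_1((-2, 3)) = 2
Stationarity residual: grad f(x) + sum_i lambda_i a_i = (0, 0)
  -> stationarity OK
Primal feasibility (all g_i <= 0): FAILS
Dual feasibility (all lambda_i >= 0): OK
Complementary slackness (lambda_i * g_i(x) = 0 for all i): OK

Verdict: the first failing condition is primal_feasibility -> primal.

primal


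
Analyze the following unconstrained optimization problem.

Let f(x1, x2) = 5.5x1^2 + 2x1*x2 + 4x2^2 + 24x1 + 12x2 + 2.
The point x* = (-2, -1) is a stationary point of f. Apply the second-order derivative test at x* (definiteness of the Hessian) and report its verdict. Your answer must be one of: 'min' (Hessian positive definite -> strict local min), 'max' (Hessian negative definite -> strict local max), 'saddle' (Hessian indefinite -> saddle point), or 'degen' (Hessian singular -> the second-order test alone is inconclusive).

Compute the Hessian H = grad^2 f:
  H = [[11, 2], [2, 8]]
Verify stationarity: grad f(x*) = H x* + g = (0, 0).
Eigenvalues of H: 7, 12.
Both eigenvalues > 0, so H is positive definite -> x* is a strict local min.

min


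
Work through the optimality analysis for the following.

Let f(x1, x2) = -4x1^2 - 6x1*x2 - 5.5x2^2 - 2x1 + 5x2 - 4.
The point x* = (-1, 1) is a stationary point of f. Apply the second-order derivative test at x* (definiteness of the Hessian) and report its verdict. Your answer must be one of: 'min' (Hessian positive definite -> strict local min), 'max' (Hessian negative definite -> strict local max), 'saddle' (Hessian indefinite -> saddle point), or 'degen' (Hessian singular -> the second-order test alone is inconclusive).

Compute the Hessian H = grad^2 f:
  H = [[-8, -6], [-6, -11]]
Verify stationarity: grad f(x*) = H x* + g = (0, 0).
Eigenvalues of H: -15.6847, -3.3153.
Both eigenvalues < 0, so H is negative definite -> x* is a strict local max.

max


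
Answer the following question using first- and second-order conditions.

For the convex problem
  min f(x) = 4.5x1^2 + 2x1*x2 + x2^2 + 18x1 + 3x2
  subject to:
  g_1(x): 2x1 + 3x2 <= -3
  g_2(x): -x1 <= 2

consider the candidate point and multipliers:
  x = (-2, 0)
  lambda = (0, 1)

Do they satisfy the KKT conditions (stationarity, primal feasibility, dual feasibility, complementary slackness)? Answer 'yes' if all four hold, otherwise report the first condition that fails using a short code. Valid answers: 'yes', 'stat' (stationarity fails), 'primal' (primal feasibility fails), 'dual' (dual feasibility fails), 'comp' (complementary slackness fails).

Gradient of f: grad f(x) = Q x + c = (0, -1)
Constraint values g_i(x) = a_i^T x - b_i:
  g_1((-2, 0)) = -1
  g_2((-2, 0)) = 0
Stationarity residual: grad f(x) + sum_i lambda_i a_i = (-1, -1)
  -> stationarity FAILS
Primal feasibility (all g_i <= 0): OK
Dual feasibility (all lambda_i >= 0): OK
Complementary slackness (lambda_i * g_i(x) = 0 for all i): OK

Verdict: the first failing condition is stationarity -> stat.

stat


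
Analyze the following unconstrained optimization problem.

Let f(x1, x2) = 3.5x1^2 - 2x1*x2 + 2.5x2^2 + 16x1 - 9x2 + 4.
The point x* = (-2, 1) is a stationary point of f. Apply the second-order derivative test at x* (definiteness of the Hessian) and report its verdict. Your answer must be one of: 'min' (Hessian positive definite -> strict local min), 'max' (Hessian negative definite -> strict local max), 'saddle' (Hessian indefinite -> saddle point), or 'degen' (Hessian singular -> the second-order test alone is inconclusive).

Compute the Hessian H = grad^2 f:
  H = [[7, -2], [-2, 5]]
Verify stationarity: grad f(x*) = H x* + g = (0, 0).
Eigenvalues of H: 3.7639, 8.2361.
Both eigenvalues > 0, so H is positive definite -> x* is a strict local min.

min


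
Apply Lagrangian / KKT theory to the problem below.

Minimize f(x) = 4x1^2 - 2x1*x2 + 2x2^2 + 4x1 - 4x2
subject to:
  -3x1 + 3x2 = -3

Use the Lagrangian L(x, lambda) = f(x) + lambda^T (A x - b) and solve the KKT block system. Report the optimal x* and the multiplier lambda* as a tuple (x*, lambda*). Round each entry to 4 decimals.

Form the Lagrangian:
  L(x, lambda) = (1/2) x^T Q x + c^T x + lambda^T (A x - b)
Stationarity (grad_x L = 0): Q x + c + A^T lambda = 0.
Primal feasibility: A x = b.

This gives the KKT block system:
  [ Q   A^T ] [ x     ]   [-c ]
  [ A    0  ] [ lambda ] = [ b ]

Solving the linear system:
  x*      = (0.25, -0.75)
  lambda* = (2.5)
  f(x*)   = 5.75

x* = (0.25, -0.75), lambda* = (2.5)


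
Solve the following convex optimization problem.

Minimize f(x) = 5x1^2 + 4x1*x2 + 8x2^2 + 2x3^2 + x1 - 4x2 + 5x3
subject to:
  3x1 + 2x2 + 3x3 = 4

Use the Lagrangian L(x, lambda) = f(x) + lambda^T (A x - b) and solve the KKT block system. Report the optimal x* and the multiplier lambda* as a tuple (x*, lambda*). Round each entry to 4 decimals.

Form the Lagrangian:
  L(x, lambda) = (1/2) x^T Q x + c^T x + lambda^T (A x - b)
Stationarity (grad_x L = 0): Q x + c + A^T lambda = 0.
Primal feasibility: A x = b.

This gives the KKT block system:
  [ Q   A^T ] [ x     ]   [-c ]
  [ A    0  ] [ lambda ] = [ b ]

Solving the linear system:
  x*      = (0.4565, 0.4413, 0.5826)
  lambda* = (-2.4435)
  f(x*)   = 5.6891

x* = (0.4565, 0.4413, 0.5826), lambda* = (-2.4435)


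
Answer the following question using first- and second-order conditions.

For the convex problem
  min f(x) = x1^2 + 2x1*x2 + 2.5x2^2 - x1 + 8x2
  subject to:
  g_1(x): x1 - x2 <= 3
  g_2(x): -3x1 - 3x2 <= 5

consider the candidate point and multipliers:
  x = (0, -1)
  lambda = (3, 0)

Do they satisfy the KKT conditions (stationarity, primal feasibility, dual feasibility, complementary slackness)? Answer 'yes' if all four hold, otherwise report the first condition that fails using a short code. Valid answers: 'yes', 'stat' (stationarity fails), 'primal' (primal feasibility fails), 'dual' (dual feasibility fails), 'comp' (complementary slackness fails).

Gradient of f: grad f(x) = Q x + c = (-3, 3)
Constraint values g_i(x) = a_i^T x - b_i:
  g_1((0, -1)) = -2
  g_2((0, -1)) = -2
Stationarity residual: grad f(x) + sum_i lambda_i a_i = (0, 0)
  -> stationarity OK
Primal feasibility (all g_i <= 0): OK
Dual feasibility (all lambda_i >= 0): OK
Complementary slackness (lambda_i * g_i(x) = 0 for all i): FAILS

Verdict: the first failing condition is complementary_slackness -> comp.

comp


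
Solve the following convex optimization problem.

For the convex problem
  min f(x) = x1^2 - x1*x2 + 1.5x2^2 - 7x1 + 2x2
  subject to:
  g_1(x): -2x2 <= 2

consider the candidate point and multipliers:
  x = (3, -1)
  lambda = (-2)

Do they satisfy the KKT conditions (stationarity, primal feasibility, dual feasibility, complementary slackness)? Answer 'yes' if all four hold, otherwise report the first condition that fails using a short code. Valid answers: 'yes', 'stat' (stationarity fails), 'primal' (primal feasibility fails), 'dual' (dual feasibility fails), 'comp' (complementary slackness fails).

Gradient of f: grad f(x) = Q x + c = (0, -4)
Constraint values g_i(x) = a_i^T x - b_i:
  g_1((3, -1)) = 0
Stationarity residual: grad f(x) + sum_i lambda_i a_i = (0, 0)
  -> stationarity OK
Primal feasibility (all g_i <= 0): OK
Dual feasibility (all lambda_i >= 0): FAILS
Complementary slackness (lambda_i * g_i(x) = 0 for all i): OK

Verdict: the first failing condition is dual_feasibility -> dual.

dual


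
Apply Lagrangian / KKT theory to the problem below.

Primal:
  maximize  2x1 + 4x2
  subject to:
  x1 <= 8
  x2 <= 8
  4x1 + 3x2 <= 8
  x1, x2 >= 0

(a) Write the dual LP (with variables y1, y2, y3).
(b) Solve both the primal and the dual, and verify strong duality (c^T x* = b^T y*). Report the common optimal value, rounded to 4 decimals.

The standard primal-dual pair for 'max c^T x s.t. A x <= b, x >= 0' is:
  Dual:  min b^T y  s.t.  A^T y >= c,  y >= 0.

So the dual LP is:
  minimize  8y1 + 8y2 + 8y3
  subject to:
    y1 + 4y3 >= 2
    y2 + 3y3 >= 4
    y1, y2, y3 >= 0

Solving the primal: x* = (0, 2.6667).
  primal value c^T x* = 10.6667.
Solving the dual: y* = (0, 0, 1.3333).
  dual value b^T y* = 10.6667.
Strong duality: c^T x* = b^T y*. Confirmed.

10.6667


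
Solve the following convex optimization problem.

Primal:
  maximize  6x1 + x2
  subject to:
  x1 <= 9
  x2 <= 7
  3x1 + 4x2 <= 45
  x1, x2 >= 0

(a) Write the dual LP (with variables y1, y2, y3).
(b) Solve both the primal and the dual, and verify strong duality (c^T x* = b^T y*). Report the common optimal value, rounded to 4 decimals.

The standard primal-dual pair for 'max c^T x s.t. A x <= b, x >= 0' is:
  Dual:  min b^T y  s.t.  A^T y >= c,  y >= 0.

So the dual LP is:
  minimize  9y1 + 7y2 + 45y3
  subject to:
    y1 + 3y3 >= 6
    y2 + 4y3 >= 1
    y1, y2, y3 >= 0

Solving the primal: x* = (9, 4.5).
  primal value c^T x* = 58.5.
Solving the dual: y* = (5.25, 0, 0.25).
  dual value b^T y* = 58.5.
Strong duality: c^T x* = b^T y*. Confirmed.

58.5


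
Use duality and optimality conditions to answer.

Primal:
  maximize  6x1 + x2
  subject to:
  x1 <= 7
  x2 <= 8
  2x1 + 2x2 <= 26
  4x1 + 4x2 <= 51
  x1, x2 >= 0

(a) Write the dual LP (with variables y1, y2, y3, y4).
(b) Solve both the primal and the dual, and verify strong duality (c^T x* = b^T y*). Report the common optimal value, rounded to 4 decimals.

The standard primal-dual pair for 'max c^T x s.t. A x <= b, x >= 0' is:
  Dual:  min b^T y  s.t.  A^T y >= c,  y >= 0.

So the dual LP is:
  minimize  7y1 + 8y2 + 26y3 + 51y4
  subject to:
    y1 + 2y3 + 4y4 >= 6
    y2 + 2y3 + 4y4 >= 1
    y1, y2, y3, y4 >= 0

Solving the primal: x* = (7, 5.75).
  primal value c^T x* = 47.75.
Solving the dual: y* = (5, 0, 0, 0.25).
  dual value b^T y* = 47.75.
Strong duality: c^T x* = b^T y*. Confirmed.

47.75


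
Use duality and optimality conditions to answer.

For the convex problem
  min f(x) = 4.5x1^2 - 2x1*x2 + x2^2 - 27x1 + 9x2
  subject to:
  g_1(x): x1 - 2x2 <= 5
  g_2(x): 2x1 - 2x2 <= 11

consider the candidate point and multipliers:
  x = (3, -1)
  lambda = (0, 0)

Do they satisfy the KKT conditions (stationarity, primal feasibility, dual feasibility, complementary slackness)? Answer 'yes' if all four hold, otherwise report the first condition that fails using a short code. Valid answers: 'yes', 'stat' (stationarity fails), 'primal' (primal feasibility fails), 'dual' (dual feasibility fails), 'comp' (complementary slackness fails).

Gradient of f: grad f(x) = Q x + c = (2, 1)
Constraint values g_i(x) = a_i^T x - b_i:
  g_1((3, -1)) = 0
  g_2((3, -1)) = -3
Stationarity residual: grad f(x) + sum_i lambda_i a_i = (2, 1)
  -> stationarity FAILS
Primal feasibility (all g_i <= 0): OK
Dual feasibility (all lambda_i >= 0): OK
Complementary slackness (lambda_i * g_i(x) = 0 for all i): OK

Verdict: the first failing condition is stationarity -> stat.

stat


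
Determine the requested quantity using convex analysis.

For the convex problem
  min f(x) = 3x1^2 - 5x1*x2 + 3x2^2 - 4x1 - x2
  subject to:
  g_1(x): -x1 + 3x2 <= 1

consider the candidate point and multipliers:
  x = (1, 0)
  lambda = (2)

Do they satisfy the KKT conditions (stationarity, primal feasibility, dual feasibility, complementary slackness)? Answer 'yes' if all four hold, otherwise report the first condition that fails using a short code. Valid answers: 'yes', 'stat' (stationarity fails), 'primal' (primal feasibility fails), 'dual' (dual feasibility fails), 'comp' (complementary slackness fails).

Gradient of f: grad f(x) = Q x + c = (2, -6)
Constraint values g_i(x) = a_i^T x - b_i:
  g_1((1, 0)) = -2
Stationarity residual: grad f(x) + sum_i lambda_i a_i = (0, 0)
  -> stationarity OK
Primal feasibility (all g_i <= 0): OK
Dual feasibility (all lambda_i >= 0): OK
Complementary slackness (lambda_i * g_i(x) = 0 for all i): FAILS

Verdict: the first failing condition is complementary_slackness -> comp.

comp


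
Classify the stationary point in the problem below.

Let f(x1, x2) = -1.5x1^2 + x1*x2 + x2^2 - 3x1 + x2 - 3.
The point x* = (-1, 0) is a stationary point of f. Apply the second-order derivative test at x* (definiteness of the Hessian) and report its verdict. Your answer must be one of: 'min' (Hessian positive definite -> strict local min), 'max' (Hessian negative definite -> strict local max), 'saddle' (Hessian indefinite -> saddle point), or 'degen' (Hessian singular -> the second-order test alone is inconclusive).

Compute the Hessian H = grad^2 f:
  H = [[-3, 1], [1, 2]]
Verify stationarity: grad f(x*) = H x* + g = (0, 0).
Eigenvalues of H: -3.1926, 2.1926.
Eigenvalues have mixed signs, so H is indefinite -> x* is a saddle point.

saddle


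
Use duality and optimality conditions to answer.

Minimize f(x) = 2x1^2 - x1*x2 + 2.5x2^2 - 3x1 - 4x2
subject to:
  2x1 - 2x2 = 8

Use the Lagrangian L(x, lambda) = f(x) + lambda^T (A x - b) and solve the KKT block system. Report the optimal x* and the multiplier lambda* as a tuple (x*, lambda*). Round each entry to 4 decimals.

Form the Lagrangian:
  L(x, lambda) = (1/2) x^T Q x + c^T x + lambda^T (A x - b)
Stationarity (grad_x L = 0): Q x + c + A^T lambda = 0.
Primal feasibility: A x = b.

This gives the KKT block system:
  [ Q   A^T ] [ x     ]   [-c ]
  [ A    0  ] [ lambda ] = [ b ]

Solving the linear system:
  x*      = (3.2857, -0.7143)
  lambda* = (-5.4286)
  f(x*)   = 18.2143

x* = (3.2857, -0.7143), lambda* = (-5.4286)


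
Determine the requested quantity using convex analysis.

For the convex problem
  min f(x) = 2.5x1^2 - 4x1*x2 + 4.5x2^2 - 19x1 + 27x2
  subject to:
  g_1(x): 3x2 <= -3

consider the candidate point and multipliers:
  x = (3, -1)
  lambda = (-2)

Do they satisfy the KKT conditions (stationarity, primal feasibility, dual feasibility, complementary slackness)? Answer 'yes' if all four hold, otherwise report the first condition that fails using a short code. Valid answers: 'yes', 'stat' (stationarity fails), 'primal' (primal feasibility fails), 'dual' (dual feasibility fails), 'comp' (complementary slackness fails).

Gradient of f: grad f(x) = Q x + c = (0, 6)
Constraint values g_i(x) = a_i^T x - b_i:
  g_1((3, -1)) = 0
Stationarity residual: grad f(x) + sum_i lambda_i a_i = (0, 0)
  -> stationarity OK
Primal feasibility (all g_i <= 0): OK
Dual feasibility (all lambda_i >= 0): FAILS
Complementary slackness (lambda_i * g_i(x) = 0 for all i): OK

Verdict: the first failing condition is dual_feasibility -> dual.

dual


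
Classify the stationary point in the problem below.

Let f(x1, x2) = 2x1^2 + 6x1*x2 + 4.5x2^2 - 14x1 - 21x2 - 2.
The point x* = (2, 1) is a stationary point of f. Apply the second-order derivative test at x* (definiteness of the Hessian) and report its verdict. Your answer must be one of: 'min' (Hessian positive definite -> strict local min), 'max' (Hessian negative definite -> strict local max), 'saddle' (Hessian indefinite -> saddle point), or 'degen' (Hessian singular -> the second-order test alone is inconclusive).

Compute the Hessian H = grad^2 f:
  H = [[4, 6], [6, 9]]
Verify stationarity: grad f(x*) = H x* + g = (0, 0).
Eigenvalues of H: 0, 13.
H has a zero eigenvalue (singular; positive semidefinite but not definite), so H is neither positive definite, negative definite, nor indefinite. The second-order test alone is inconclusive -> degen.
(Indeed, f is constant along the null direction of H through x*, so x* is not a strict local extremum.)

degen


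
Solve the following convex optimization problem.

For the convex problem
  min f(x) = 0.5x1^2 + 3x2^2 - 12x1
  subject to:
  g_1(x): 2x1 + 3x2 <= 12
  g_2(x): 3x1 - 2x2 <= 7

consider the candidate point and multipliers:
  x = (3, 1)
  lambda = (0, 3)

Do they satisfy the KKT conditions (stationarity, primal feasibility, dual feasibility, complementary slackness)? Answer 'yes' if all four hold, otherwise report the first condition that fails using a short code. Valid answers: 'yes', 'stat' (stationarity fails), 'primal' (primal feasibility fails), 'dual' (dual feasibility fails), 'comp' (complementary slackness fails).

Gradient of f: grad f(x) = Q x + c = (-9, 6)
Constraint values g_i(x) = a_i^T x - b_i:
  g_1((3, 1)) = -3
  g_2((3, 1)) = 0
Stationarity residual: grad f(x) + sum_i lambda_i a_i = (0, 0)
  -> stationarity OK
Primal feasibility (all g_i <= 0): OK
Dual feasibility (all lambda_i >= 0): OK
Complementary slackness (lambda_i * g_i(x) = 0 for all i): OK

Verdict: yes, KKT holds.

yes


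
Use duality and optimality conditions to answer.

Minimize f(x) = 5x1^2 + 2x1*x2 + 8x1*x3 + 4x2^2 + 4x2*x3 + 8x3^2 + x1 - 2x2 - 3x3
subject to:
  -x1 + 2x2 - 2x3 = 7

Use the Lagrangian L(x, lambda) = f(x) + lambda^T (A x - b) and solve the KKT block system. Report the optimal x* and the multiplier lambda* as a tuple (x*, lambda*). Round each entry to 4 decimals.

Form the Lagrangian:
  L(x, lambda) = (1/2) x^T Q x + c^T x + lambda^T (A x - b)
Stationarity (grad_x L = 0): Q x + c + A^T lambda = 0.
Primal feasibility: A x = b.

This gives the KKT block system:
  [ Q   A^T ] [ x     ]   [-c ]
  [ A    0  ] [ lambda ] = [ b ]

Solving the linear system:
  x*      = (-0.4167, 2.3438, -0.9479)
  lambda* = (-6.0625)
  f(x*)   = 20.0885

x* = (-0.4167, 2.3438, -0.9479), lambda* = (-6.0625)


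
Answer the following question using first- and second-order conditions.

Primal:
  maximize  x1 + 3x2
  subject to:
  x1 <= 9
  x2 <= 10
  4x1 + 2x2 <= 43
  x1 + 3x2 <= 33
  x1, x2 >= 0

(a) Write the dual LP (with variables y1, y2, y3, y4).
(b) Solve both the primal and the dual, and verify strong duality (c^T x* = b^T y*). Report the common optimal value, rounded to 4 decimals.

The standard primal-dual pair for 'max c^T x s.t. A x <= b, x >= 0' is:
  Dual:  min b^T y  s.t.  A^T y >= c,  y >= 0.

So the dual LP is:
  minimize  9y1 + 10y2 + 43y3 + 33y4
  subject to:
    y1 + 4y3 + y4 >= 1
    y2 + 2y3 + 3y4 >= 3
    y1, y2, y3, y4 >= 0

Solving the primal: x* = (6.3, 8.9).
  primal value c^T x* = 33.
Solving the dual: y* = (0, 0, 0, 1).
  dual value b^T y* = 33.
Strong duality: c^T x* = b^T y*. Confirmed.

33


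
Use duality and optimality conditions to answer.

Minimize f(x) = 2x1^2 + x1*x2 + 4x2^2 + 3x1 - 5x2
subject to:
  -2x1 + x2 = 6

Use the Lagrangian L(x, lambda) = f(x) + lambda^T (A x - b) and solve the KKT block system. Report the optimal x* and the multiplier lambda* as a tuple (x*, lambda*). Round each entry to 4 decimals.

Form the Lagrangian:
  L(x, lambda) = (1/2) x^T Q x + c^T x + lambda^T (A x - b)
Stationarity (grad_x L = 0): Q x + c + A^T lambda = 0.
Primal feasibility: A x = b.

This gives the KKT block system:
  [ Q   A^T ] [ x     ]   [-c ]
  [ A    0  ] [ lambda ] = [ b ]

Solving the linear system:
  x*      = (-2.375, 1.25)
  lambda* = (-2.625)
  f(x*)   = 1.1875

x* = (-2.375, 1.25), lambda* = (-2.625)


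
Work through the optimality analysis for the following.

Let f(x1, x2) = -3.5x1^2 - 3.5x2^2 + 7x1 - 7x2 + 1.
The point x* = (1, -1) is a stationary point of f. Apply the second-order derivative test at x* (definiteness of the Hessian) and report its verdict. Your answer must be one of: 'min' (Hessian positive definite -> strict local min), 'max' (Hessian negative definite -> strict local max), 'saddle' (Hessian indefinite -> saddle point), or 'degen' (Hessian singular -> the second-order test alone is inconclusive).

Compute the Hessian H = grad^2 f:
  H = [[-7, 0], [0, -7]]
Verify stationarity: grad f(x*) = H x* + g = (0, 0).
Eigenvalues of H: -7, -7.
Both eigenvalues < 0, so H is negative definite -> x* is a strict local max.

max


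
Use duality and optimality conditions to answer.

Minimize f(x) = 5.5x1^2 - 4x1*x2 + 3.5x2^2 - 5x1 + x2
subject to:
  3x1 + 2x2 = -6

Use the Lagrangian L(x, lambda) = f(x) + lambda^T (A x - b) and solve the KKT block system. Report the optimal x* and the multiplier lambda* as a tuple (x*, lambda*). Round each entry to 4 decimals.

Form the Lagrangian:
  L(x, lambda) = (1/2) x^T Q x + c^T x + lambda^T (A x - b)
Stationarity (grad_x L = 0): Q x + c + A^T lambda = 0.
Primal feasibility: A x = b.

This gives the KKT block system:
  [ Q   A^T ] [ x     ]   [-c ]
  [ A    0  ] [ lambda ] = [ b ]

Solving the linear system:
  x*      = (-0.9548, -1.5677)
  lambda* = (3.0774)
  f(x*)   = 10.8355

x* = (-0.9548, -1.5677), lambda* = (3.0774)


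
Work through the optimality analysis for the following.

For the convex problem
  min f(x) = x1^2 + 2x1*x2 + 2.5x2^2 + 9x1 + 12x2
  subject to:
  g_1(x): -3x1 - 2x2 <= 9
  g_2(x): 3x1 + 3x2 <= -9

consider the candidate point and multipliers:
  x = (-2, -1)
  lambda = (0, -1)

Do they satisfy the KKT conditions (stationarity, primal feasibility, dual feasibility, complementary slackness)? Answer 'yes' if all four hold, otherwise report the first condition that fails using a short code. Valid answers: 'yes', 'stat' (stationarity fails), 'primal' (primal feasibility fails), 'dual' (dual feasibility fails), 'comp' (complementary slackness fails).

Gradient of f: grad f(x) = Q x + c = (3, 3)
Constraint values g_i(x) = a_i^T x - b_i:
  g_1((-2, -1)) = -1
  g_2((-2, -1)) = 0
Stationarity residual: grad f(x) + sum_i lambda_i a_i = (0, 0)
  -> stationarity OK
Primal feasibility (all g_i <= 0): OK
Dual feasibility (all lambda_i >= 0): FAILS
Complementary slackness (lambda_i * g_i(x) = 0 for all i): OK

Verdict: the first failing condition is dual_feasibility -> dual.

dual


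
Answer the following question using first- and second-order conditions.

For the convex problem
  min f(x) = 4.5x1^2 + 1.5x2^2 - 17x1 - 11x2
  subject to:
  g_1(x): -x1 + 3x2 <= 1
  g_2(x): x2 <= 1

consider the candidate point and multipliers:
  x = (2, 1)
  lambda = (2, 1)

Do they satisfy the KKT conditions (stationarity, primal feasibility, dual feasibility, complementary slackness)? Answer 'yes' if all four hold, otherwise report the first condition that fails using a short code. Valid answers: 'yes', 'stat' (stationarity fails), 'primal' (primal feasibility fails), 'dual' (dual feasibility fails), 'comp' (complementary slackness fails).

Gradient of f: grad f(x) = Q x + c = (1, -8)
Constraint values g_i(x) = a_i^T x - b_i:
  g_1((2, 1)) = 0
  g_2((2, 1)) = 0
Stationarity residual: grad f(x) + sum_i lambda_i a_i = (-1, -1)
  -> stationarity FAILS
Primal feasibility (all g_i <= 0): OK
Dual feasibility (all lambda_i >= 0): OK
Complementary slackness (lambda_i * g_i(x) = 0 for all i): OK

Verdict: the first failing condition is stationarity -> stat.

stat


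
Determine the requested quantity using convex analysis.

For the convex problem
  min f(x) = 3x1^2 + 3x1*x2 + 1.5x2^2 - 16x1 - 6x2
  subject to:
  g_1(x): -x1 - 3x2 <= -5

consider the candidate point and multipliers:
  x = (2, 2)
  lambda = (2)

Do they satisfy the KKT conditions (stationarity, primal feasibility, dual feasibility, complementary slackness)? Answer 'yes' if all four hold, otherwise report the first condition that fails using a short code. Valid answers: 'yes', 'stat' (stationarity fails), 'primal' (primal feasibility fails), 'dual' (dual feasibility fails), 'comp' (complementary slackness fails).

Gradient of f: grad f(x) = Q x + c = (2, 6)
Constraint values g_i(x) = a_i^T x - b_i:
  g_1((2, 2)) = -3
Stationarity residual: grad f(x) + sum_i lambda_i a_i = (0, 0)
  -> stationarity OK
Primal feasibility (all g_i <= 0): OK
Dual feasibility (all lambda_i >= 0): OK
Complementary slackness (lambda_i * g_i(x) = 0 for all i): FAILS

Verdict: the first failing condition is complementary_slackness -> comp.

comp


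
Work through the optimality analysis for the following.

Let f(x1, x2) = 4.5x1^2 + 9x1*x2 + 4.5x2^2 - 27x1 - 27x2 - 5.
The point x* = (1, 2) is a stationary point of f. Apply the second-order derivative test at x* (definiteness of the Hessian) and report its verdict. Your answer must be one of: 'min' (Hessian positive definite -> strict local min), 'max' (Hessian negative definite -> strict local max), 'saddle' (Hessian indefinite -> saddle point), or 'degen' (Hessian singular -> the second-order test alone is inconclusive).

Compute the Hessian H = grad^2 f:
  H = [[9, 9], [9, 9]]
Verify stationarity: grad f(x*) = H x* + g = (0, 0).
Eigenvalues of H: 0, 18.
H has a zero eigenvalue (singular; positive semidefinite but not definite), so H is neither positive definite, negative definite, nor indefinite. The second-order test alone is inconclusive -> degen.
(Indeed, f is constant along the null direction of H through x*, so x* is not a strict local extremum.)

degen
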